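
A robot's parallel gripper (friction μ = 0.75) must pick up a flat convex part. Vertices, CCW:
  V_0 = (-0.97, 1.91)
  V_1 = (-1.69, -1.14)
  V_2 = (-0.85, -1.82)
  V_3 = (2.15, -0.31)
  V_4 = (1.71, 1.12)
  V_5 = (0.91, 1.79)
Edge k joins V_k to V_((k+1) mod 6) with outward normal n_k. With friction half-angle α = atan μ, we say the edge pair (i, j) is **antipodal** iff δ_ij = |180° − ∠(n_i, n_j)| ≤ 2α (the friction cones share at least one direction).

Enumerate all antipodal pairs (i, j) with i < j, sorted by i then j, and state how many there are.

count = 8; pairs: (0,2), (0,3), (0,4), (1,3), (1,4), (1,5), (2,4), (2,5)

α = atan 0.75 = 36.87°;  2α = 73.74°
n_0 = (-0.9732, +0.2298)
n_1 = (-0.6292, -0.7772)
n_2 = (+0.4496, -0.8932)
n_3 = (+0.9558, +0.2941)
n_4 = (+0.6421, +0.7666)
n_5 = (+0.0637, +0.9980)
  (0,1): δ = 115.71°  ·
  (0,2): δ = 50.00°  ✓
  (0,3): δ = 30.39°  ✓
  (0,4): δ = 63.34°  ✓
  (0,5): δ = 99.63°  ·
  (1,2): δ = 114.29°  ·
  (1,3): δ = 33.91°  ✓
  (1,4): δ = 0.96°  ✓
  (1,5): δ = 35.34°  ✓
  (2,3): δ = 99.61°  ·
  (2,4): δ = 66.66°  ✓
  (2,5): δ = 30.37°  ✓
  (3,4): δ = 147.05°  ·
  (3,5): δ = 110.75°  ·
  (4,5): δ = 143.71°  ·
antipodal pairs: 8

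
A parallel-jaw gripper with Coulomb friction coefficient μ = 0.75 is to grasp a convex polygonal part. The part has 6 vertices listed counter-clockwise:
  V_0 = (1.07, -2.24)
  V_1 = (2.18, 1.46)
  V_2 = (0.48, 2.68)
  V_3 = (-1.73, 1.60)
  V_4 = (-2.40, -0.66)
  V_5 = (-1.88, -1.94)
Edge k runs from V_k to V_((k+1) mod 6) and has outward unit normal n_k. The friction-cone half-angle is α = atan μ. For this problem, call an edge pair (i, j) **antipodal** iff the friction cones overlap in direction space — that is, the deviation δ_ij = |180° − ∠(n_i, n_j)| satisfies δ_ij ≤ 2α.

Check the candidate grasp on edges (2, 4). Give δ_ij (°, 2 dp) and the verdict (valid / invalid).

α = atan 0.75 = 36.87°;  2α = 73.74°
edge 2: e_2 = (-2.21, -1.08);  n_2 = (-0.4391, +0.8985)
edge 4: e_4 = (+0.52, -1.28);  n_4 = (-0.9265, -0.3764)
∠(n_2, n_4) = 86.07°
δ = |180° − 86.07°| = 93.93°
93.93° > 2α = 73.74°  →  invalid

δ = 93.93°, invalid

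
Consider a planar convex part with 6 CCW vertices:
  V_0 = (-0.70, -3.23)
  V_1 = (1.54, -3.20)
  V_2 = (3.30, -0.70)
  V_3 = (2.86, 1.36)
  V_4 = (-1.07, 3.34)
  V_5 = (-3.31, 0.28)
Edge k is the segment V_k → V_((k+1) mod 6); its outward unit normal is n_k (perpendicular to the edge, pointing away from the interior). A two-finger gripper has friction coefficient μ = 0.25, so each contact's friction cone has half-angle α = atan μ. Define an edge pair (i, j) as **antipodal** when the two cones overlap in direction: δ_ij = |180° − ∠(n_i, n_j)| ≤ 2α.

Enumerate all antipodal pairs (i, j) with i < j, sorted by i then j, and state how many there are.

count = 4; pairs: (0,3), (1,4), (2,5), (3,5)

α = atan 0.25 = 14.04°;  2α = 28.07°
n_0 = (+0.0134, -0.9999)
n_1 = (+0.8177, -0.5757)
n_2 = (+0.9779, +0.2089)
n_3 = (+0.4499, +0.8931)
n_4 = (-0.8069, +0.5907)
n_5 = (-0.8025, -0.5967)
  (0,1): δ = 125.91°  ·
  (0,2): δ = 78.71°  ·
  (0,3): δ = 27.51°  ✓
  (0,4): δ = 53.03°  ·
  (0,5): δ = 125.87°  ·
  (1,2): δ = 132.80°  ·
  (1,3): δ = 81.59°  ·
  (1,4): δ = 1.06°  ✓
  (1,5): δ = 71.78°  ·
  (2,3): δ = 128.80°  ·
  (2,4): δ = 48.26°  ·
  (2,5): δ = 24.58°  ✓
  (3,4): δ = 99.47°  ·
  (3,5): δ = 26.63°  ✓
  (4,5): δ = 107.16°  ·
antipodal pairs: 4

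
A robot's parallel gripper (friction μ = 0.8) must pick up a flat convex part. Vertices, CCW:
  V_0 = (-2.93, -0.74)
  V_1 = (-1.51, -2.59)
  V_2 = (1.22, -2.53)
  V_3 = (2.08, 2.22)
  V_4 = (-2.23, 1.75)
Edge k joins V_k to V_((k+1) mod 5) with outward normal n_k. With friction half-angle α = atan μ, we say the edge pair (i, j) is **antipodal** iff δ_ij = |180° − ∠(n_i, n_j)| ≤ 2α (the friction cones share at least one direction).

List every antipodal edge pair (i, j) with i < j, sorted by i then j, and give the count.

α = atan 0.8 = 38.66°;  2α = 77.32°
n_0 = (-0.7933, -0.6089)
n_1 = (+0.0220, -0.9998)
n_2 = (+0.9840, -0.1782)
n_3 = (-0.1084, +0.9941)
n_4 = (-0.9627, +0.2706)
  (0,1): δ = 126.25°  ·
  (0,2): δ = 47.77°  ✓
  (0,3): δ = 58.71°  ✓
  (0,4): δ = 126.79°  ·
  (1,2): δ = 101.52°  ·
  (1,3): δ = 4.96°  ✓
  (1,4): δ = 73.04°  ✓
  (2,3): δ = 73.51°  ✓
  (2,4): δ = 5.44°  ✓
  (3,4): δ = 111.93°  ·
antipodal pairs: 6

count = 6; pairs: (0,2), (0,3), (1,3), (1,4), (2,3), (2,4)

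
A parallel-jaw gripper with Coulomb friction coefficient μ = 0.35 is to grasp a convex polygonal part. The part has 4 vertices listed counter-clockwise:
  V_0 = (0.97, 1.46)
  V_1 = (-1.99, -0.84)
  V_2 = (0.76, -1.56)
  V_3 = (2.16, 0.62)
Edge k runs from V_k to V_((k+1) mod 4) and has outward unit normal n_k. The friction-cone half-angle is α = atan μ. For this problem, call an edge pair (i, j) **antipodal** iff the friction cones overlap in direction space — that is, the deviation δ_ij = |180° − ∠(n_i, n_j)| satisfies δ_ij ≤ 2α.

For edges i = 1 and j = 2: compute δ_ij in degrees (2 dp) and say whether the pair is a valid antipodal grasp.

δ = 108.04°, invalid

α = atan 0.35 = 19.29°;  2α = 38.58°
edge 1: e_1 = (+2.75, -0.72);  n_1 = (-0.2533, -0.9674)
edge 2: e_2 = (+1.40, +2.18);  n_2 = (+0.8414, -0.5404)
∠(n_1, n_2) = 71.96°
δ = |180° − 71.96°| = 108.04°
108.04° > 2α = 38.58°  →  invalid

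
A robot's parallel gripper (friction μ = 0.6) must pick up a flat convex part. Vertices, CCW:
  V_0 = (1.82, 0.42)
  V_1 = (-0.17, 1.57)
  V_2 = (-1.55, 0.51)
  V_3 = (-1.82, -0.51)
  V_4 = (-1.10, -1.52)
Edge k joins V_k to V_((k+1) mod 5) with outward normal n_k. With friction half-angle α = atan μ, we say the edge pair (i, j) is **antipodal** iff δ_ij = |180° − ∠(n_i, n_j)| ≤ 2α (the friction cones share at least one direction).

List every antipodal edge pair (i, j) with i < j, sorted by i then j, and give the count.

α = atan 0.6 = 30.96°;  2α = 61.93°
n_0 = (+0.5004, +0.8658)
n_1 = (-0.6092, +0.7931)
n_2 = (-0.9667, +0.2559)
n_3 = (-0.8143, -0.5805)
n_4 = (+0.5534, -0.8329)
  (0,1): δ = 112.45°  ·
  (0,2): δ = 74.80°  ·
  (0,3): δ = 24.49°  ✓
  (0,4): δ = 63.62°  ·
  (1,2): δ = 142.35°  ·
  (1,3): δ = 92.04°  ·
  (1,4): δ = 3.93°  ✓
  (2,3): δ = 129.69°  ·
  (2,4): δ = 41.57°  ✓
  (3,4): δ = 91.88°  ·
antipodal pairs: 3

count = 3; pairs: (0,3), (1,4), (2,4)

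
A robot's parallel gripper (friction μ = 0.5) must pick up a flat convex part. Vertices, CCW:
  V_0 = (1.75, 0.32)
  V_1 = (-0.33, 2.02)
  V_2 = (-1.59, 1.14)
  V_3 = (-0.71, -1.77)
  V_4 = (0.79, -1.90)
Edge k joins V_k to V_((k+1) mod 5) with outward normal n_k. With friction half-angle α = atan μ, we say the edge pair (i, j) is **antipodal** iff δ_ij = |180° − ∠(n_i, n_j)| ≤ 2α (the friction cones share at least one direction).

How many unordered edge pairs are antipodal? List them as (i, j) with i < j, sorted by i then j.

count = 5; pairs: (0,2), (0,3), (1,3), (1,4), (2,4)

α = atan 0.5 = 26.57°;  2α = 53.13°
n_0 = (+0.6328, +0.7743)
n_1 = (-0.5726, +0.8198)
n_2 = (-0.9572, -0.2895)
n_3 = (-0.0863, -0.9963)
n_4 = (+0.9179, -0.3969)
  (0,1): δ = 105.81°  ·
  (0,2): δ = 33.92°  ✓
  (0,3): δ = 34.31°  ✓
  (0,4): δ = 105.87°  ·
  (1,2): δ = 108.11°  ·
  (1,3): δ = 39.88°  ✓
  (1,4): δ = 31.68°  ✓
  (2,3): δ = 111.78°  ·
  (2,4): δ = 40.21°  ✓
  (3,4): δ = 108.43°  ·
antipodal pairs: 5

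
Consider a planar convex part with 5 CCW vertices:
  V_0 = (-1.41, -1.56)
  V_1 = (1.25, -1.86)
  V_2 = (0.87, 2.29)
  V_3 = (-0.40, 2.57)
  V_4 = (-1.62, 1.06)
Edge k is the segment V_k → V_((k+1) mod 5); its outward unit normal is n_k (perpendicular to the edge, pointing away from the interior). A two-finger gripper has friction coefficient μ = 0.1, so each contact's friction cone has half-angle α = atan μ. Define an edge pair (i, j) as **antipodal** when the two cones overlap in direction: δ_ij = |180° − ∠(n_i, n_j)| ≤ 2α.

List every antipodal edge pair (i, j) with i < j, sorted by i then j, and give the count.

count = 2; pairs: (0,2), (1,4)

α = atan 0.1 = 5.71°;  2α = 11.42°
n_0 = (-0.1121, -0.9937)
n_1 = (+0.9958, +0.0912)
n_2 = (+0.2153, +0.9765)
n_3 = (-0.7778, +0.6285)
n_4 = (-0.9968, -0.0799)
  (0,1): δ = 78.33°  ·
  (0,2): δ = 6.00°  ✓
  (0,3): δ = 57.50°  ·
  (0,4): δ = 101.02°  ·
  (1,2): δ = 107.67°  ·
  (1,3): δ = 44.17°  ·
  (1,4): δ = 0.65°  ✓
  (2,3): δ = 116.50°  ·
  (2,4): δ = 72.98°  ·
  (3,4): δ = 136.48°  ·
antipodal pairs: 2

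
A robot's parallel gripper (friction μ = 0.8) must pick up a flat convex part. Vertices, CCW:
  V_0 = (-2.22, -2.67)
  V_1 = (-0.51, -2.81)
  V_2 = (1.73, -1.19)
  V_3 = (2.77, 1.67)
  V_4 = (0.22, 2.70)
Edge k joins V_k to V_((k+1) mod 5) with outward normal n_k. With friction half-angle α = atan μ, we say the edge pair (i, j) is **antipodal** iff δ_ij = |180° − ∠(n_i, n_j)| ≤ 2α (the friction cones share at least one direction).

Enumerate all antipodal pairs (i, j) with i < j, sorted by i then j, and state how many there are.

count = 5; pairs: (0,3), (0,4), (1,3), (1,4), (2,4)

α = atan 0.8 = 38.66°;  2α = 77.32°
n_0 = (-0.0816, -0.9967)
n_1 = (+0.5860, -0.8103)
n_2 = (+0.9398, -0.3417)
n_3 = (+0.3745, +0.9272)
n_4 = (-0.9104, +0.4137)
  (0,1): δ = 139.44°  ·
  (0,2): δ = 105.30°  ·
  (0,3): δ = 17.31°  ✓
  (0,4): δ = 70.24°  ✓
  (1,2): δ = 145.86°  ·
  (1,3): δ = 57.87°  ✓
  (1,4): δ = 29.69°  ✓
  (2,3): δ = 92.01°  ·
  (2,4): δ = 4.45°  ✓
  (3,4): δ = 92.44°  ·
antipodal pairs: 5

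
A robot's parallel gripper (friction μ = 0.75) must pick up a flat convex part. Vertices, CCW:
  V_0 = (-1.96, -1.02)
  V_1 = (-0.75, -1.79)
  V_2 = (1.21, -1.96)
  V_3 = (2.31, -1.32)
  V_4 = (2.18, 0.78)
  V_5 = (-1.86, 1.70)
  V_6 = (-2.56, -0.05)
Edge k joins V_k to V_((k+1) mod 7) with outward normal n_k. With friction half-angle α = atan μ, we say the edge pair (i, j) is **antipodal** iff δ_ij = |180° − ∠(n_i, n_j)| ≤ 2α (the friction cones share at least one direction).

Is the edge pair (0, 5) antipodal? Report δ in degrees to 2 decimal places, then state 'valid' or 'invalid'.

δ = 100.67°, invalid

α = atan 0.75 = 36.87°;  2α = 73.74°
edge 0: e_0 = (+1.21, -0.77);  n_0 = (-0.5369, -0.8437)
edge 5: e_5 = (-0.70, -1.75);  n_5 = (-0.9285, +0.3714)
∠(n_0, n_5) = 79.33°
δ = |180° − 79.33°| = 100.67°
100.67° > 2α = 73.74°  →  invalid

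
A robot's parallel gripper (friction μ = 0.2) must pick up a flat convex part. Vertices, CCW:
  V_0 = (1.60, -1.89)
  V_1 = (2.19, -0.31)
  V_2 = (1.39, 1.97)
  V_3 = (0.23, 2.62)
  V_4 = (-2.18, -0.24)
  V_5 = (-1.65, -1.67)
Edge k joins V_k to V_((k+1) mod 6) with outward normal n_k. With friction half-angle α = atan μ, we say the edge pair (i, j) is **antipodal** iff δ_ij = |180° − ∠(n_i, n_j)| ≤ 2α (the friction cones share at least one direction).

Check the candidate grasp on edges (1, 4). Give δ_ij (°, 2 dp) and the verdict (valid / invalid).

α = atan 0.2 = 11.31°;  2α = 22.62°
edge 1: e_1 = (-0.80, +2.28);  n_1 = (+0.9436, +0.3311)
edge 4: e_4 = (+0.53, -1.43);  n_4 = (-0.9377, -0.3475)
∠(n_1, n_4) = 179.00°
δ = |180° − 179.00°| = 1.00°
1.00° ≤ 2α = 22.62°  →  valid

δ = 1.00°, valid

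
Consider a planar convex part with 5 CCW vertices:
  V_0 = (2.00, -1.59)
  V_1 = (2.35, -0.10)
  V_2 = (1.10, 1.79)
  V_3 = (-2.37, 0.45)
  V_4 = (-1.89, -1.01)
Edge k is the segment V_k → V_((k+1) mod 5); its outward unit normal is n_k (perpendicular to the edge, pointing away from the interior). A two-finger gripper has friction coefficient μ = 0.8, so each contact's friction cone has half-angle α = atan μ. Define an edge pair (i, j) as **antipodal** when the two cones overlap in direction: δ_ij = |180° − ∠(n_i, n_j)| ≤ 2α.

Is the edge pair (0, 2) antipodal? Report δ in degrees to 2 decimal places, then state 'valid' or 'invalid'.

α = atan 0.8 = 38.66°;  2α = 77.32°
edge 0: e_0 = (+0.35, +1.49);  n_0 = (+0.9735, -0.2287)
edge 2: e_2 = (-3.47, -1.34);  n_2 = (-0.3602, +0.9329)
∠(n_0, n_2) = 124.33°
δ = |180° − 124.33°| = 55.67°
55.67° ≤ 2α = 77.32°  →  valid

δ = 55.67°, valid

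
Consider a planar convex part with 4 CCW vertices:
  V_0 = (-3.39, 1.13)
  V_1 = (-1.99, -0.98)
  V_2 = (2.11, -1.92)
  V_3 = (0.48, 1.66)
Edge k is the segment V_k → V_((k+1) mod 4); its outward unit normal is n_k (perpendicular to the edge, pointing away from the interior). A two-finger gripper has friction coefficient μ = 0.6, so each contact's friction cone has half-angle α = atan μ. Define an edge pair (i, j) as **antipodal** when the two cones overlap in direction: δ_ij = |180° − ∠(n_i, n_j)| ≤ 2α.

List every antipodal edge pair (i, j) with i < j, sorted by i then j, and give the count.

count = 3; pairs: (0,2), (1,2), (1,3)

α = atan 0.6 = 30.96°;  2α = 61.93°
n_0 = (-0.8333, -0.5529)
n_1 = (-0.2235, -0.9747)
n_2 = (+0.9101, +0.4144)
n_3 = (-0.1357, +0.9908)
  (0,1): δ = 136.48°  ·
  (0,2): δ = 9.08°  ✓
  (0,3): δ = 64.23°  ·
  (1,2): δ = 52.61°  ✓
  (1,3): δ = 20.71°  ✓
  (2,3): δ = 106.68°  ·
antipodal pairs: 3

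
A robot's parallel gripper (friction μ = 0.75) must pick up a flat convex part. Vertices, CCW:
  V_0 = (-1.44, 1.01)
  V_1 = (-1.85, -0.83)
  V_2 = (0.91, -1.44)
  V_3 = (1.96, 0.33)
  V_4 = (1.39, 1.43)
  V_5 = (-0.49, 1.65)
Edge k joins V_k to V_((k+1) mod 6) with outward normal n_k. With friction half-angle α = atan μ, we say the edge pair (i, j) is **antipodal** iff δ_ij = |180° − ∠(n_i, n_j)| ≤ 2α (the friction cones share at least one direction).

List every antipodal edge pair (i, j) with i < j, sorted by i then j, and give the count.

α = atan 0.75 = 36.87°;  2α = 73.74°
n_0 = (-0.9761, +0.2175)
n_1 = (-0.2158, -0.9764)
n_2 = (+0.8601, -0.5102)
n_3 = (+0.8879, +0.4601)
n_4 = (+0.1162, +0.9932)
n_5 = (-0.5587, +0.8294)
  (0,1): δ = 89.90°  ·
  (0,2): δ = 18.12°  ✓
  (0,3): δ = 39.95°  ✓
  (0,4): δ = 95.89°  ·
  (0,5): δ = 136.53°  ·
  (1,2): δ = 108.21°  ·
  (1,3): δ = 50.14°  ✓
  (1,4): δ = 5.79°  ✓
  (1,5): δ = 46.43°  ✓
  (2,3): δ = 121.93°  ·
  (2,4): δ = 66.00°  ✓
  (2,5): δ = 25.36°  ✓
  (3,4): δ = 124.07°  ·
  (3,5): δ = 83.42°  ·
  (4,5): δ = 139.36°  ·
antipodal pairs: 7

count = 7; pairs: (0,2), (0,3), (1,3), (1,4), (1,5), (2,4), (2,5)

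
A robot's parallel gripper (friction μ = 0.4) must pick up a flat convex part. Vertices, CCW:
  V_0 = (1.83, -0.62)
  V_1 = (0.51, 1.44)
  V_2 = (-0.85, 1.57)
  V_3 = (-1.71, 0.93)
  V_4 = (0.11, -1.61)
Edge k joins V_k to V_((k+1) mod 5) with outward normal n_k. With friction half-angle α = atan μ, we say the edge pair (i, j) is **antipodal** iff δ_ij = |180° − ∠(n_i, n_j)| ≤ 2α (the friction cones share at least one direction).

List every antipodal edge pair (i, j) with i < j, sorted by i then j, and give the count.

α = atan 0.4 = 21.80°;  2α = 43.60°
n_0 = (+0.8420, +0.5395)
n_1 = (+0.0952, +0.9955)
n_2 = (-0.5970, +0.8022)
n_3 = (-0.8129, -0.5824)
n_4 = (+0.4988, -0.8667)
  (0,1): δ = 128.11°  ·
  (0,2): δ = 85.99°  ·
  (0,3): δ = 2.97°  ✓
  (0,4): δ = 87.27°  ·
  (1,2): δ = 137.88°  ·
  (1,3): δ = 48.92°  ·
  (1,4): δ = 35.38°  ✓
  (2,3): δ = 91.03°  ·
  (2,4): δ = 6.73°  ✓
  (3,4): δ = 95.70°  ·
antipodal pairs: 3

count = 3; pairs: (0,3), (1,4), (2,4)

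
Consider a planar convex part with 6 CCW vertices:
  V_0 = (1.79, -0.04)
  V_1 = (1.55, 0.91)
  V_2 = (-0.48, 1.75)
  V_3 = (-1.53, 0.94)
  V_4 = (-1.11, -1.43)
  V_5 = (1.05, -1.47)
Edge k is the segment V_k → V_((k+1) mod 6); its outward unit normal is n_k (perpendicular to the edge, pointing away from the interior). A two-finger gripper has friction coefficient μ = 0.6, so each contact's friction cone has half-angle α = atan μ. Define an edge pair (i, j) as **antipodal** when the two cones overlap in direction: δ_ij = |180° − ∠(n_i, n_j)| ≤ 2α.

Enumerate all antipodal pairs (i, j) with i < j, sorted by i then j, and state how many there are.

count = 6; pairs: (0,3), (1,3), (1,4), (2,4), (2,5), (3,5)

α = atan 0.6 = 30.96°;  2α = 61.93°
n_0 = (+0.9695, +0.2449)
n_1 = (+0.3824, +0.9240)
n_2 = (-0.6108, +0.7918)
n_3 = (-0.9847, -0.1745)
n_4 = (-0.0185, -0.9998)
n_5 = (+0.8881, -0.4596)
  (0,1): δ = 126.66°  ·
  (0,2): δ = 66.53°  ·
  (0,3): δ = 4.13°  ✓
  (0,4): δ = 74.76°  ·
  (0,5): δ = 138.46°  ·
  (1,2): δ = 119.87°  ·
  (1,3): δ = 57.47°  ✓
  (1,4): δ = 21.42°  ✓
  (1,5): δ = 85.12°  ·
  (2,3): δ = 117.60°  ·
  (2,4): δ = 38.71°  ✓
  (2,5): δ = 24.99°  ✓
  (3,4): δ = 101.11°  ·
  (3,5): δ = 37.41°  ✓
  (4,5): δ = 116.30°  ·
antipodal pairs: 6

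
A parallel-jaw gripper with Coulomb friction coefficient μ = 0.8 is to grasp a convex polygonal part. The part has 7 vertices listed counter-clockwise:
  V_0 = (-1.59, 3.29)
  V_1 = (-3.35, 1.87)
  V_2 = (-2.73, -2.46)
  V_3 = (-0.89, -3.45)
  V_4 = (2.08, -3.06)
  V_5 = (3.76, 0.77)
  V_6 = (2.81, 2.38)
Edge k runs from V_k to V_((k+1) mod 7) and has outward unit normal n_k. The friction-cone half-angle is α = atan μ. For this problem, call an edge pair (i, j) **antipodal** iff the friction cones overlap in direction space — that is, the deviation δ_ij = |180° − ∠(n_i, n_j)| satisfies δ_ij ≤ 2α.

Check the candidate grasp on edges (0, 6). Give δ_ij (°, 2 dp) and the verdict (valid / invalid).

α = atan 0.8 = 38.66°;  2α = 77.32°
edge 0: e_0 = (-1.76, -1.42);  n_0 = (-0.6279, +0.7783)
edge 6: e_6 = (-4.40, +0.91);  n_6 = (+0.2025, +0.9793)
∠(n_0, n_6) = 50.58°
δ = |180° − 50.58°| = 129.42°
129.42° > 2α = 77.32°  →  invalid

δ = 129.42°, invalid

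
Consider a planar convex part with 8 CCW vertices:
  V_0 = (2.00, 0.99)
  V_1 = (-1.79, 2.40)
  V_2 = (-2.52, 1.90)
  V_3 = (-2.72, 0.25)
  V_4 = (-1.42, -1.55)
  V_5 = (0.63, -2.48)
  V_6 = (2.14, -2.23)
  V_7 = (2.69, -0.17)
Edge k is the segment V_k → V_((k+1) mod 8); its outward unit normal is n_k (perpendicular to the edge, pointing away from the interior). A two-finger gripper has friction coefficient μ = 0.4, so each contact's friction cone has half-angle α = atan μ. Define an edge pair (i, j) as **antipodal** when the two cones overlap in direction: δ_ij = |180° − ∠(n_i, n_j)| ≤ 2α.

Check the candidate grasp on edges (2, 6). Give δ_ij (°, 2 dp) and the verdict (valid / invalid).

δ = 8.04°, valid

α = atan 0.4 = 21.80°;  2α = 43.60°
edge 2: e_2 = (-0.20, -1.65);  n_2 = (-0.9927, +0.1203)
edge 6: e_6 = (+0.55, +2.06);  n_6 = (+0.9662, -0.2580)
∠(n_2, n_6) = 171.96°
δ = |180° − 171.96°| = 8.04°
8.04° ≤ 2α = 43.60°  →  valid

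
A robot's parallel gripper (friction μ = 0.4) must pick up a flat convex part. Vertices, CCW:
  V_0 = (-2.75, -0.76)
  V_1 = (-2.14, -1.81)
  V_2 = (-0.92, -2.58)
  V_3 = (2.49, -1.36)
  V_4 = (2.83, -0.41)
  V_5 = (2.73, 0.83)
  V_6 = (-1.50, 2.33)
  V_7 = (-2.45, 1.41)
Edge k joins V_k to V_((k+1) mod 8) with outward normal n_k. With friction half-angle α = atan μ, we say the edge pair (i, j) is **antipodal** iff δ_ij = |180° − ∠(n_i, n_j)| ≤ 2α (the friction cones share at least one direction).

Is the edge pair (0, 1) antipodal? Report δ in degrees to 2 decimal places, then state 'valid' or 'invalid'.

δ = 152.41°, invalid

α = atan 0.4 = 21.80°;  2α = 43.60°
edge 0: e_0 = (+0.61, -1.05);  n_0 = (-0.8647, -0.5023)
edge 1: e_1 = (+1.22, -0.77);  n_1 = (-0.5337, -0.8457)
∠(n_0, n_1) = 27.59°
δ = |180° − 27.59°| = 152.41°
152.41° > 2α = 43.60°  →  invalid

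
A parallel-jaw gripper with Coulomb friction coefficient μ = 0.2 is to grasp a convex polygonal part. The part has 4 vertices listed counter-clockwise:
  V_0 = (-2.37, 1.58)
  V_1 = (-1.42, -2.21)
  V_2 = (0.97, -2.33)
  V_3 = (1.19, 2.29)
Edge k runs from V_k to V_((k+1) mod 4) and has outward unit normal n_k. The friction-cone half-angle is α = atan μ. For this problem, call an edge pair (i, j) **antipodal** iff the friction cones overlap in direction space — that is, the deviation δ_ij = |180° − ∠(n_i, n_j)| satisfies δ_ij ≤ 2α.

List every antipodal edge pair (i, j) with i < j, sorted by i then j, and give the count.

count = 2; pairs: (0,2), (1,3)

α = atan 0.2 = 11.31°;  2α = 22.62°
n_0 = (-0.9700, -0.2431)
n_1 = (-0.0501, -0.9987)
n_2 = (+0.9989, -0.0476)
n_3 = (-0.1956, +0.9807)
  (0,1): δ = 106.95°  ·
  (0,2): δ = 16.80°  ✓
  (0,3): δ = 87.21°  ·
  (1,2): δ = 89.85°  ·
  (1,3): δ = 14.15°  ✓
  (2,3): δ = 75.99°  ·
antipodal pairs: 2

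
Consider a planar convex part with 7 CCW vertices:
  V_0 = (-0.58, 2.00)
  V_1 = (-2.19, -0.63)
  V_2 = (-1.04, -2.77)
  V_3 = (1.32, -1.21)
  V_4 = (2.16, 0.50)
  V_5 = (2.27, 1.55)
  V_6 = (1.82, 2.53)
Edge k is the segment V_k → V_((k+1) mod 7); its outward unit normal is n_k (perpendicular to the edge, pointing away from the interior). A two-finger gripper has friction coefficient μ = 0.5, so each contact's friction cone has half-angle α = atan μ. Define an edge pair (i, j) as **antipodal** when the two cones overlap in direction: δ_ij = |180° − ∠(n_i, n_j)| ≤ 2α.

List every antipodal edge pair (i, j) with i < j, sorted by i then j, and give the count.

α = atan 0.5 = 26.57°;  2α = 53.13°
n_0 = (-0.8529, +0.5221)
n_1 = (-0.8809, -0.4734)
n_2 = (+0.5514, -0.8342)
n_3 = (+0.8976, -0.4409)
n_4 = (+0.9946, -0.1042)
n_5 = (+0.9088, +0.4173)
n_6 = (-0.2156, +0.9765)
  (0,1): δ = 120.27°  ·
  (0,2): δ = 25.06°  ✓
  (0,3): δ = 5.31°  ✓
  (0,4): δ = 25.49°  ✓
  (0,5): δ = 56.14°  ·
  (0,6): δ = 133.93°  ·
  (1,2): δ = 84.79°  ·
  (1,3): δ = 54.41°  ·
  (1,4): δ = 34.23°  ✓
  (1,5): δ = 3.59°  ✓
  (1,6): δ = 74.20°  ·
  (2,3): δ = 149.63°  ·
  (2,4): δ = 129.45°  ·
  (2,5): δ = 98.80°  ·
  (2,6): δ = 21.01°  ✓
  (3,4): δ = 159.82°  ·
  (3,5): δ = 129.17°  ·
  (3,6): δ = 51.39°  ✓
  (4,5): δ = 149.36°  ·
  (4,6): δ = 71.57°  ·
  (5,6): δ = 102.21°  ·
antipodal pairs: 7

count = 7; pairs: (0,2), (0,3), (0,4), (1,4), (1,5), (2,6), (3,6)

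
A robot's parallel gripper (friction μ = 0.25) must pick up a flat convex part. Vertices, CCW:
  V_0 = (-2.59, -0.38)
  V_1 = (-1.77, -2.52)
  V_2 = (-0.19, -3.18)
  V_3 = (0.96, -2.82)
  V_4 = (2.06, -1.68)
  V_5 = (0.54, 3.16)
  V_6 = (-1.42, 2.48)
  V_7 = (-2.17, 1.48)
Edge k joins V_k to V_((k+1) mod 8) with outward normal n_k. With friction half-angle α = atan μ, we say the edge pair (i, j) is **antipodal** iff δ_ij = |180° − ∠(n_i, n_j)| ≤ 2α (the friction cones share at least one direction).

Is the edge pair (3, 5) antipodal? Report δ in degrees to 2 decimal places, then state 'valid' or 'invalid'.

α = atan 0.25 = 14.04°;  2α = 28.07°
edge 3: e_3 = (+1.10, +1.14);  n_3 = (+0.7196, -0.6944)
edge 5: e_5 = (-1.96, -0.68);  n_5 = (-0.3278, +0.9448)
∠(n_3, n_5) = 153.11°
δ = |180° − 153.11°| = 26.89°
26.89° ≤ 2α = 28.07°  →  valid

δ = 26.89°, valid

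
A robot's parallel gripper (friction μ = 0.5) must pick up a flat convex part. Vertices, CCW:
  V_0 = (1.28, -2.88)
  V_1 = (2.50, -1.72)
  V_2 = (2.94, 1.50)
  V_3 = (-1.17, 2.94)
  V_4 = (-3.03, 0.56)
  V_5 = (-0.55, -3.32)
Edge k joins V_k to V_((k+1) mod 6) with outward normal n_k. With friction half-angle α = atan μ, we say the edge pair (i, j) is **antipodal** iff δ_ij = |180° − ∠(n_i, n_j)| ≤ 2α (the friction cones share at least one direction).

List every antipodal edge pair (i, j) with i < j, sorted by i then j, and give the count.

count = 6; pairs: (0,3), (1,3), (1,4), (2,4), (2,5), (3,5)

α = atan 0.5 = 26.57°;  2α = 53.13°
n_0 = (+0.6891, -0.7247)
n_1 = (+0.9908, -0.1354)
n_2 = (+0.3307, +0.9438)
n_3 = (-0.7879, +0.6158)
n_4 = (-0.8426, -0.5386)
n_5 = (+0.2338, -0.9723)
  (0,1): δ = 141.34°  ·
  (0,2): δ = 62.86°  ·
  (0,3): δ = 8.44°  ✓
  (0,4): δ = 79.03°  ·
  (0,5): δ = 149.96°  ·
  (1,2): δ = 101.53°  ·
  (1,3): δ = 30.23°  ✓
  (1,4): δ = 40.37°  ✓
  (1,5): δ = 111.30°  ·
  (2,3): δ = 108.70°  ·
  (2,4): δ = 38.11°  ✓
  (2,5): δ = 32.83°  ✓
  (3,4): δ = 109.41°  ·
  (3,5): δ = 38.47°  ✓
  (4,5): δ = 109.07°  ·
antipodal pairs: 6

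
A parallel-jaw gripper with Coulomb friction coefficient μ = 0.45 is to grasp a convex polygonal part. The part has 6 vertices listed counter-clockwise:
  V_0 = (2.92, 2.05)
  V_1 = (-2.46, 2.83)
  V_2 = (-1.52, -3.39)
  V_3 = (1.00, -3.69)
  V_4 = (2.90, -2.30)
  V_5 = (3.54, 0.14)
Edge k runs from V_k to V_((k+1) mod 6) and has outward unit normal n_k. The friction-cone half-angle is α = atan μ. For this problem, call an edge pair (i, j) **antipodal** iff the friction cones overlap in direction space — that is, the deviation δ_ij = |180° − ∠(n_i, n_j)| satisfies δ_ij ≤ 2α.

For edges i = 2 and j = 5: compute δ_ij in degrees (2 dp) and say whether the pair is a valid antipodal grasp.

δ = 65.23°, invalid

α = atan 0.45 = 24.23°;  2α = 48.46°
edge 2: e_2 = (+2.52, -0.30);  n_2 = (-0.1182, -0.9930)
edge 5: e_5 = (-0.62, +1.91);  n_5 = (+0.9511, +0.3087)
∠(n_2, n_5) = 114.77°
δ = |180° − 114.77°| = 65.23°
65.23° > 2α = 48.46°  →  invalid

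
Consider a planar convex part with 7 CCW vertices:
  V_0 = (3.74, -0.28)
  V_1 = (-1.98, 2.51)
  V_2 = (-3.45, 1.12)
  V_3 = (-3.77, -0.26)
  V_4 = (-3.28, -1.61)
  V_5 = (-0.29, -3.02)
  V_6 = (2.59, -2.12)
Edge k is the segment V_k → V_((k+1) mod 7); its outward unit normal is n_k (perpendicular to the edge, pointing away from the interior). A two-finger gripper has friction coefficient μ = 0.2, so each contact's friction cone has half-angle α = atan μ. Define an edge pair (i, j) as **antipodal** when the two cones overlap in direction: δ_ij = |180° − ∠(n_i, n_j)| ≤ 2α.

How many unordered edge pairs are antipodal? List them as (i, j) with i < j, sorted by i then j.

α = atan 0.2 = 11.31°;  2α = 22.62°
n_0 = (+0.4384, +0.8988)
n_1 = (-0.6871, +0.7266)
n_2 = (-0.9742, +0.2259)
n_3 = (-0.9400, -0.3412)
n_4 = (-0.4265, -0.9045)
n_5 = (+0.2983, -0.9545)
n_6 = (+0.8480, -0.5300)
  (0,1): δ = 110.60°  ·
  (0,2): δ = 77.05°  ·
  (0,3): δ = 44.05°  ·
  (0,4): δ = 0.75°  ✓
  (0,5): δ = 43.36°  ·
  (0,6): δ = 84.00°  ·
  (1,2): δ = 146.45°  ·
  (1,3): δ = 113.45°  ·
  (1,4): δ = 68.64°  ·
  (1,5): δ = 26.04°  ·
  (1,6): δ = 14.60°  ✓
  (2,3): δ = 147.00°  ·
  (2,4): δ = 102.19°  ·
  (2,5): δ = 59.59°  ·
  (2,6): δ = 18.95°  ✓
  (3,4): δ = 135.20°  ·
  (3,5): δ = 92.59°  ·
  (3,6): δ = 51.95°  ·
  (4,5): δ = 137.40°  ·
  (4,6): δ = 96.76°  ·
  (5,6): δ = 139.36°  ·
antipodal pairs: 3

count = 3; pairs: (0,4), (1,6), (2,6)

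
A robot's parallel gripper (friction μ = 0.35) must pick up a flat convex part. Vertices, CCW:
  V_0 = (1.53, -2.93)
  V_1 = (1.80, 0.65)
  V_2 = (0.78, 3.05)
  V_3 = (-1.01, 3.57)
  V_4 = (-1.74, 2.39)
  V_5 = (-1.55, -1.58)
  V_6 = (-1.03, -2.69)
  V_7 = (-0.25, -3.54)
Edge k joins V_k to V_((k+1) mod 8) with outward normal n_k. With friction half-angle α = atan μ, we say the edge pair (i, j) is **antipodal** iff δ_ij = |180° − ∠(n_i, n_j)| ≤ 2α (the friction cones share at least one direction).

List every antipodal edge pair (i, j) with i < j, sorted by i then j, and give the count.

count = 8; pairs: (0,3), (0,4), (0,5), (1,4), (1,5), (1,6), (2,6), (2,7)

α = atan 0.35 = 19.29°;  2α = 38.58°
n_0 = (+0.9972, -0.0752)
n_1 = (+0.9203, +0.3911)
n_2 = (+0.2790, +0.9603)
n_3 = (-0.8504, +0.5261)
n_4 = (-0.9989, -0.0478)
n_5 = (-0.9056, -0.4242)
n_6 = (-0.7368, -0.6761)
n_7 = (+0.3242, -0.9460)
  (0,1): δ = 152.66°  ·
  (0,2): δ = 101.89°  ·
  (0,3): δ = 27.43°  ✓
  (0,4): δ = 7.05°  ✓
  (0,5): δ = 29.41°  ✓
  (0,6): δ = 46.85°  ·
  (0,7): δ = 113.23°  ·
  (1,2): δ = 129.22°  ·
  (1,3): δ = 54.77°  ·
  (1,4): δ = 20.29°  ✓
  (1,5): δ = 2.08°  ✓
  (1,6): δ = 19.52°  ✓
  (1,7): δ = 85.89°  ·
  (2,3): δ = 105.54°  ·
  (2,4): δ = 71.06°  ·
  (2,5): δ = 48.70°  ·
  (2,6): δ = 31.26°  ✓
  (2,7): δ = 35.12°  ✓
  (3,4): δ = 145.52°  ·
  (3,5): δ = 123.16°  ·
  (3,6): δ = 105.72°  ·
  (3,7): δ = 39.34°  ·
  (4,5): δ = 157.64°  ·
  (4,6): δ = 140.20°  ·
  (4,7): δ = 73.82°  ·
  (5,6): δ = 162.56°  ·
  (5,7): δ = 96.19°  ·
  (6,7): δ = 113.62°  ·
antipodal pairs: 8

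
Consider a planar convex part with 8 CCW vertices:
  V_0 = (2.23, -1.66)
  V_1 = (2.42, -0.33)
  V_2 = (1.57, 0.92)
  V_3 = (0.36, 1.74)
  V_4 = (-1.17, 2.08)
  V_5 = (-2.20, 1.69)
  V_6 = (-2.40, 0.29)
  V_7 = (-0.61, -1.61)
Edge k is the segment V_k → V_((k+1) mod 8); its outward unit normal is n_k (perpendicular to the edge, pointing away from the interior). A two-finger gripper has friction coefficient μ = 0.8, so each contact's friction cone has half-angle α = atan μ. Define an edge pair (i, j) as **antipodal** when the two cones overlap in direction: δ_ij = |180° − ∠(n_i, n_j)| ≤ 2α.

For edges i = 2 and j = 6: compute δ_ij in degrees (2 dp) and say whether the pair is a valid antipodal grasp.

α = atan 0.8 = 38.66°;  2α = 77.32°
edge 2: e_2 = (-1.21, +0.82);  n_2 = (+0.5610, +0.8278)
edge 6: e_6 = (+1.79, -1.90);  n_6 = (-0.7279, -0.6857)
∠(n_2, n_6) = 167.42°
δ = |180° − 167.42°| = 12.58°
12.58° ≤ 2α = 77.32°  →  valid

δ = 12.58°, valid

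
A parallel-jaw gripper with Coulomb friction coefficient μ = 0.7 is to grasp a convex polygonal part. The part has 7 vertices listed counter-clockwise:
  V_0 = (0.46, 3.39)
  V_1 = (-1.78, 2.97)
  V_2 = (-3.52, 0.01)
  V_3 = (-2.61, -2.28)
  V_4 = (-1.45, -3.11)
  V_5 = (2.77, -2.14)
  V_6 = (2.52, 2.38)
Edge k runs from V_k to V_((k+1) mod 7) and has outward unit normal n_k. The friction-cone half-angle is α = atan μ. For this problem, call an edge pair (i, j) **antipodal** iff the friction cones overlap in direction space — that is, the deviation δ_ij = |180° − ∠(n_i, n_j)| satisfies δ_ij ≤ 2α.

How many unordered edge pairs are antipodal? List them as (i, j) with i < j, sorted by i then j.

count = 9; pairs: (0,3), (0,4), (1,4), (1,5), (2,5), (2,6), (3,5), (3,6), (4,6)

α = atan 0.7 = 34.99°;  2α = 69.98°
n_0 = (-0.1843, +0.9829)
n_1 = (-0.8621, +0.5068)
n_2 = (-0.9293, -0.3693)
n_3 = (-0.5819, -0.8133)
n_4 = (+0.2240, -0.9746)
n_5 = (+0.9985, +0.0552)
n_6 = (+0.4402, +0.8979)
  (0,1): δ = 131.07°  ·
  (0,2): δ = 78.95°  ·
  (0,3): δ = 46.20°  ✓
  (0,4): δ = 2.33°  ✓
  (0,5): δ = 82.55°  ·
  (0,6): δ = 143.26°  ·
  (1,2): δ = 127.88°  ·
  (1,3): δ = 95.14°  ·
  (1,4): δ = 46.61°  ✓
  (1,5): δ = 33.61°  ✓
  (1,6): δ = 94.33°  ·
  (2,3): δ = 147.26°  ·
  (2,4): δ = 98.73°  ·
  (2,5): δ = 18.51°  ✓
  (2,6): δ = 42.21°  ✓
  (3,4): δ = 131.47°  ·
  (3,5): δ = 51.25°  ✓
  (3,6): δ = 9.47°  ✓
  (4,5): δ = 99.78°  ·
  (4,6): δ = 39.06°  ✓
  (5,6): δ = 119.28°  ·
antipodal pairs: 9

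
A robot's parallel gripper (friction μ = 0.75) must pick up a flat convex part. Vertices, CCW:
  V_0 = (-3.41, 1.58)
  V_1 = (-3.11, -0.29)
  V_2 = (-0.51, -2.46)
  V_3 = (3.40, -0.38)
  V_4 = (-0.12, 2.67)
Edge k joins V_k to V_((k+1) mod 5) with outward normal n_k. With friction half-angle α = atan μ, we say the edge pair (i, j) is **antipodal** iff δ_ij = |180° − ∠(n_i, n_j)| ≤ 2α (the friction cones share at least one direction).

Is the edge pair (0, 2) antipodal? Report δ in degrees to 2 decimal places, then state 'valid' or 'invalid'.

δ = 71.10°, valid

α = atan 0.75 = 36.87°;  2α = 73.74°
edge 0: e_0 = (+0.30, -1.87);  n_0 = (-0.9874, -0.1584)
edge 2: e_2 = (+3.91, +2.08);  n_2 = (+0.4697, -0.8829)
∠(n_0, n_2) = 108.90°
δ = |180° − 108.90°| = 71.10°
71.10° ≤ 2α = 73.74°  →  valid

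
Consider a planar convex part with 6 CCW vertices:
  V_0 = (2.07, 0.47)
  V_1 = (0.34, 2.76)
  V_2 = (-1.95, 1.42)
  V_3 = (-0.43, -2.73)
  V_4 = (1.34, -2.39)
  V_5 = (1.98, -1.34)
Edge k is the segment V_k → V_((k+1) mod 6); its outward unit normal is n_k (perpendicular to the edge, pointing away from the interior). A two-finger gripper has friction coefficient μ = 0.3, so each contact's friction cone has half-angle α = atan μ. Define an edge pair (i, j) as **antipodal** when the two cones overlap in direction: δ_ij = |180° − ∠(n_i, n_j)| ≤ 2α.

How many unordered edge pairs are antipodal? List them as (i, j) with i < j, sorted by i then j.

α = atan 0.3 = 16.70°;  2α = 33.40°
n_0 = (+0.7979, +0.6028)
n_1 = (-0.5050, +0.8631)
n_2 = (-0.9390, -0.3439)
n_3 = (+0.1886, -0.9820)
n_4 = (+0.8539, -0.5205)
n_5 = (+0.9988, -0.0497)
  (0,1): δ = 96.74°  ·
  (0,2): δ = 16.95°  ✓
  (0,3): δ = 63.80°  ·
  (0,4): δ = 111.57°  ·
  (0,5): δ = 140.08°  ·
  (1,2): δ = 100.22°  ·
  (1,3): δ = 19.46°  ✓
  (1,4): δ = 28.30°  ✓
  (1,5): δ = 56.82°  ·
  (2,3): δ = 99.24°  ·
  (2,4): δ = 51.48°  ·
  (2,5): δ = 22.96°  ✓
  (3,4): δ = 132.24°  ·
  (3,5): δ = 103.72°  ·
  (4,5): δ = 151.48°  ·
antipodal pairs: 4

count = 4; pairs: (0,2), (1,3), (1,4), (2,5)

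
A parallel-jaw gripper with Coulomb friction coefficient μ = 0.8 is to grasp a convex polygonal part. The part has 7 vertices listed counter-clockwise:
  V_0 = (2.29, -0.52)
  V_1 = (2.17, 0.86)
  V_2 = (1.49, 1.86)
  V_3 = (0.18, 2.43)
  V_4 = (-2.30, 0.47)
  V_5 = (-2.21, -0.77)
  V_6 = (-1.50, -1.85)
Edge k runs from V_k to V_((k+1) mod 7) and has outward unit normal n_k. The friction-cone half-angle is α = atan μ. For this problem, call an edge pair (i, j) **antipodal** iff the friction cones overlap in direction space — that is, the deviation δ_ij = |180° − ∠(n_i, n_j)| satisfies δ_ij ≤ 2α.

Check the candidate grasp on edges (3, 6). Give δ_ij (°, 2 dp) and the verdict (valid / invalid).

α = atan 0.8 = 38.66°;  2α = 77.32°
edge 3: e_3 = (-2.48, -1.96);  n_3 = (-0.6201, +0.7846)
edge 6: e_6 = (+3.79, +1.33);  n_6 = (+0.3311, -0.9436)
∠(n_3, n_6) = 161.02°
δ = |180° − 161.02°| = 18.98°
18.98° ≤ 2α = 77.32°  →  valid

δ = 18.98°, valid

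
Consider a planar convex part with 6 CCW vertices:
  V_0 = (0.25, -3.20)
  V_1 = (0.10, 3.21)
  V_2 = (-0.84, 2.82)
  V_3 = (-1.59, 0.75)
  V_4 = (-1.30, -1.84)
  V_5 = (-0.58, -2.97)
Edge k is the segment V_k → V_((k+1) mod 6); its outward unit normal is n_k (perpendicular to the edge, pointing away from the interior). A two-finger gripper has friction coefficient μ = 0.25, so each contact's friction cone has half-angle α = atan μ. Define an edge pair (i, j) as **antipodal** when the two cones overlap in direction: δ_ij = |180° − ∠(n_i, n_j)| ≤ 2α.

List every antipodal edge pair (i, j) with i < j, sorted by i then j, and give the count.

count = 2; pairs: (0,2), (0,3)

α = atan 0.25 = 14.04°;  2α = 28.07°
n_0 = (+0.9997, +0.0234)
n_1 = (-0.3832, +0.9237)
n_2 = (-0.9402, +0.3406)
n_3 = (-0.9938, -0.1113)
n_4 = (-0.8434, -0.5374)
n_5 = (-0.2670, -0.9637)
  (0,1): δ = 68.81°  ·
  (0,2): δ = 21.26°  ✓
  (0,3): δ = 5.05°  ✓
  (0,4): δ = 31.16°  ·
  (0,5): δ = 73.17°  ·
  (1,2): δ = 132.45°  ·
  (1,3): δ = 106.14°  ·
  (1,4): δ = 80.03°  ·
  (1,5): δ = 38.02°  ·
  (2,3): δ = 153.69°  ·
  (2,4): δ = 127.58°  ·
  (2,5): δ = 85.57°  ·
  (3,4): δ = 153.88°  ·
  (3,5): δ = 111.88°  ·
  (4,5): δ = 137.99°  ·
antipodal pairs: 2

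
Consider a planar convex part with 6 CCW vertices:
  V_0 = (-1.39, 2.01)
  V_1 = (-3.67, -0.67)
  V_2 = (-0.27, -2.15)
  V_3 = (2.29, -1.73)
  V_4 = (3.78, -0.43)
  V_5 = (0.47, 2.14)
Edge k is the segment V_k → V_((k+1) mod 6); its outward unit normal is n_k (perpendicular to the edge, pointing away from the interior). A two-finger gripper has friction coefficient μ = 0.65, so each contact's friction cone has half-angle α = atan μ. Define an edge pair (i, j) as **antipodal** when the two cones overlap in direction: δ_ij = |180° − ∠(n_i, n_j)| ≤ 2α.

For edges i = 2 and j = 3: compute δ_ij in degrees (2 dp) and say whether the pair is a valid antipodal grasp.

α = atan 0.65 = 33.02°;  2α = 66.05°
edge 2: e_2 = (+2.56, +0.42);  n_2 = (+0.1619, -0.9868)
edge 3: e_3 = (+1.49, +1.30);  n_3 = (+0.6574, -0.7535)
∠(n_2, n_3) = 31.79°
δ = |180° − 31.79°| = 148.21°
148.21° > 2α = 66.05°  →  invalid

δ = 148.21°, invalid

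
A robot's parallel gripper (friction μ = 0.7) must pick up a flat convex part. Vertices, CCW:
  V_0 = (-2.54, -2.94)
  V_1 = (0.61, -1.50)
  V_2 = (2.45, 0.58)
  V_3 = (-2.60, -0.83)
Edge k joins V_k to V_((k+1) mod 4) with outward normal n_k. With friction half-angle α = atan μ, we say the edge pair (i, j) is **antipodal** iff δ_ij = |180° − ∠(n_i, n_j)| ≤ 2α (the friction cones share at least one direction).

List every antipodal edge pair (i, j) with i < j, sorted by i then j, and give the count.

α = atan 0.7 = 34.99°;  2α = 69.98°
n_0 = (+0.4158, -0.9095)
n_1 = (+0.7490, -0.6626)
n_2 = (-0.2689, +0.9632)
n_3 = (-0.9996, -0.0284)
  (0,1): δ = 156.06°  ·
  (0,2): δ = 8.97°  ✓
  (0,3): δ = 67.06°  ✓
  (1,2): δ = 32.90°  ✓
  (1,3): δ = 43.13°  ✓
  (2,3): δ = 103.97°  ·
antipodal pairs: 4

count = 4; pairs: (0,2), (0,3), (1,2), (1,3)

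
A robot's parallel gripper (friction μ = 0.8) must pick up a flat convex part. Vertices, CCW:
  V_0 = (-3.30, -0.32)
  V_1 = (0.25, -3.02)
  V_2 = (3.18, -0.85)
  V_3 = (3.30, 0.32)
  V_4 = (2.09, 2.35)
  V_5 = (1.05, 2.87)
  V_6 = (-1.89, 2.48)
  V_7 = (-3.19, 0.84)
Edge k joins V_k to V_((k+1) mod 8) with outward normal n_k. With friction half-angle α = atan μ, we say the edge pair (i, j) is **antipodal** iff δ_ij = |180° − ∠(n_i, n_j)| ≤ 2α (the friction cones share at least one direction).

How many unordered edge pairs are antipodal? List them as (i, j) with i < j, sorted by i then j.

count = 14; pairs: (0,2), (0,3), (0,4), (0,5), (1,4), (1,5), (1,6), (1,7), (2,5), (2,6), (2,7), (3,6), (3,7), (4,7)

α = atan 0.8 = 38.66°;  2α = 77.32°
n_0 = (-0.6054, -0.7959)
n_1 = (+0.5952, -0.8036)
n_2 = (+0.9948, -0.1020)
n_3 = (+0.8590, +0.5120)
n_4 = (+0.4472, +0.8944)
n_5 = (-0.1315, +0.9913)
n_6 = (-0.7837, +0.6212)
n_7 = (-0.9955, +0.0944)
  (0,1): δ = 106.22°  ·
  (0,2): δ = 58.60°  ✓
  (0,3): δ = 21.95°  ✓
  (0,4): δ = 10.69°  ✓
  (0,5): δ = 44.81°  ✓
  (0,6): δ = 88.85°  ·
  (0,7): δ = 121.84°  ·
  (1,2): δ = 132.38°  ·
  (1,3): δ = 95.73°  ·
  (1,4): δ = 63.09°  ✓
  (1,5): δ = 28.97°  ✓
  (1,6): δ = 15.07°  ✓
  (1,7): δ = 48.06°  ✓
  (2,3): δ = 143.35°  ·
  (2,4): δ = 110.71°  ·
  (2,5): δ = 76.59°  ✓
  (2,6): δ = 32.55°  ✓
  (2,7): δ = 0.44°  ✓
  (3,4): δ = 147.36°  ·
  (3,5): δ = 113.24°  ·
  (3,6): δ = 69.20°  ✓
  (3,7): δ = 36.21°  ✓
  (4,5): δ = 145.88°  ·
  (4,6): δ = 101.84°  ·
  (4,7): δ = 68.85°  ✓
  (5,6): δ = 135.96°  ·
  (5,7): δ = 102.97°  ·
  (6,7): δ = 147.01°  ·
antipodal pairs: 14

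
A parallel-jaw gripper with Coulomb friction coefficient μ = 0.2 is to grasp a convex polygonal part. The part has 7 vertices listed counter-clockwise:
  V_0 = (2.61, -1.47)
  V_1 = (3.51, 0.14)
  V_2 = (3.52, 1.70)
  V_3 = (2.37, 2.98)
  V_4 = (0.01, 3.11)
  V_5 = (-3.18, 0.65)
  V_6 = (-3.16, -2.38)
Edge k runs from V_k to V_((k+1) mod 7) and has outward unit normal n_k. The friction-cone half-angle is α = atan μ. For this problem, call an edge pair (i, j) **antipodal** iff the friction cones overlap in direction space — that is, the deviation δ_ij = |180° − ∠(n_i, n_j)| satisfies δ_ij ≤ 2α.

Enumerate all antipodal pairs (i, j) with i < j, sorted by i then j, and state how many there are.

α = atan 0.2 = 11.31°;  2α = 22.62°
n_0 = (+0.8729, -0.4879)
n_1 = (+1.0000, -0.0064)
n_2 = (+0.7439, +0.6683)
n_3 = (+0.0550, +0.9985)
n_4 = (-0.6107, +0.7919)
n_5 = (-1.0000, -0.0066)
n_6 = (+0.1558, -0.9878)
  (0,1): δ = 151.16°  ·
  (0,2): δ = 108.86°  ·
  (0,3): δ = 63.95°  ·
  (0,4): δ = 23.16°  ·
  (0,5): δ = 29.58°  ·
  (0,6): δ = 128.17°  ·
  (1,2): δ = 137.70°  ·
  (1,3): δ = 92.79°  ·
  (1,4): δ = 51.99°  ·
  (1,5): δ = 0.75°  ✓
  (1,6): δ = 99.33°  ·
  (2,3): δ = 135.09°  ·
  (2,4): δ = 94.30°  ·
  (2,5): δ = 41.56°  ·
  (2,6): δ = 57.02°  ·
  (3,4): δ = 139.21°  ·
  (3,5): δ = 86.47°  ·
  (3,6): δ = 12.12°  ✓
  (4,5): δ = 127.26°  ·
  (4,6): δ = 28.68°  ·
  (5,6): δ = 81.42°  ·
antipodal pairs: 2

count = 2; pairs: (1,5), (3,6)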